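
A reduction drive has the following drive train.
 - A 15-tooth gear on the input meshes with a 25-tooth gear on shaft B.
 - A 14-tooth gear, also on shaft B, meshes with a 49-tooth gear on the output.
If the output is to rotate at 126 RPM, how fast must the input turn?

Overall ratio R = 1.6667 × 3.5 = 5.8333.
Required input speed = output speed × R = 126 × 5.8333 = 735 RPM.

735 RPM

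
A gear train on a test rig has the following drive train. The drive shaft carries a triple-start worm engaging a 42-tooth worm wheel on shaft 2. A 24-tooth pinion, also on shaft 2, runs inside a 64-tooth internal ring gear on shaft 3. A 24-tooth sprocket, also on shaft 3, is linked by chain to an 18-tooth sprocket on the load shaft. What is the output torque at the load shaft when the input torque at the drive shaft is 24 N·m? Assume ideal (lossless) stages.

worm 42/3 = 14 → τ = 24·14 = 336 N·m
internal gear 64/24 = 2.6667 → τ = 336·2.6667 = 896 N·m
chain 18/24 = 0.75 → τ = 896·0.75 = 672 N·m

672 N·m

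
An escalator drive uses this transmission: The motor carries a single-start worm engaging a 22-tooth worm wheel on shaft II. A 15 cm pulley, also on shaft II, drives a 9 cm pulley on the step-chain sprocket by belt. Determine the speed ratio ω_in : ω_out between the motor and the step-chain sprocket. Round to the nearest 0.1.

13.2

Each stage contributes driven/driver: worm 22/1 = 22, belt 9/15 = 0.6.
Overall: 22 × 0.6 = 13.2.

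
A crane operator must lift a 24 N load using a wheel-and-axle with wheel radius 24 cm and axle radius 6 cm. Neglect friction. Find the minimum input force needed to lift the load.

Wheel-and-axle MA = R/r = 24/6 = 4.
Effort = load / MA = 24 / 4 = 6 N.

6 N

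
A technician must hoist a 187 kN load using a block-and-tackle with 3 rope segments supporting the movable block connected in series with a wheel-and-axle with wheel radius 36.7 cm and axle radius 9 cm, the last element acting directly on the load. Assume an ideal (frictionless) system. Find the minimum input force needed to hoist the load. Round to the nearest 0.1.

Block-and-tackle MA = number of supporting rope parts = 3.
Wheel-and-axle MA = R/r = 36.7/9 = 4.0778.
Combined ideal MA = 3 × 4.0778 = 12.233.
Effort = load / MA = 187 / 12.233 = 15.286 kN.

15.3 kN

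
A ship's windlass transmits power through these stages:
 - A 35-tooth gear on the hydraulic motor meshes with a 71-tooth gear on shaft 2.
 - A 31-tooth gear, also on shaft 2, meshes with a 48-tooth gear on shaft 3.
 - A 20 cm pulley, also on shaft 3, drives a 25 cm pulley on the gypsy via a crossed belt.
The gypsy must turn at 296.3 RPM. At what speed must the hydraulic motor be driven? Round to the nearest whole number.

Overall ratio R = 2.0286 × 1.5484 × 1.25 = 3.9263.
Required input speed = output speed × R = 296.3 × 3.9263 = 1163.4 RPM.

1163 RPM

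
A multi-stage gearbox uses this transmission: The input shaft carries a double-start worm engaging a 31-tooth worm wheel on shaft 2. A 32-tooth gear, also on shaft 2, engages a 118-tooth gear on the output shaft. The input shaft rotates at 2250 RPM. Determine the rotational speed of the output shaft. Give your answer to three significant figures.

the input shaft → shaft 2 (worm, 31/2): 2250 ÷ 15.5 = 145.16 RPM
shaft 2 → the output shaft (gear mesh, 118/32): 145.16 ÷ 3.6875 = 39.366 RPM

39.4 RPM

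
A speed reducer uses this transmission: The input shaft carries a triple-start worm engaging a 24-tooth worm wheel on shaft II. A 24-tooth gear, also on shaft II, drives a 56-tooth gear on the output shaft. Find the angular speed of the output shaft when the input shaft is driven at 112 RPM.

worm 24/3 = 8 → 112/8 = 14 RPM
gear mesh 56/24 = 2.3333 → 14/2.3333 = 6 RPM

6 RPM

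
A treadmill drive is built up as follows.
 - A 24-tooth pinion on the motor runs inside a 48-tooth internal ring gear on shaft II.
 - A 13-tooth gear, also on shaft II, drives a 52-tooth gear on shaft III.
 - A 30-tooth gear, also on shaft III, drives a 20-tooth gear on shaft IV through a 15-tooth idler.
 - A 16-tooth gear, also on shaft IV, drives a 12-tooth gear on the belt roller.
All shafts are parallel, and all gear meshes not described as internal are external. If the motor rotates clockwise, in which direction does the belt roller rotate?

the motor → shaft II: internal mesh, same direction → CW.
shaft II → shaft III: external mesh, 1 reversal → CCW.
shaft III → shaft IV: driver → idler → driven is 2 external meshes, 2 reversals → CCW.
shaft IV → the belt roller: external mesh, 1 reversal → CW.
4 reversals in total — an even number — so the belt roller turns the same way as the motor.

clockwise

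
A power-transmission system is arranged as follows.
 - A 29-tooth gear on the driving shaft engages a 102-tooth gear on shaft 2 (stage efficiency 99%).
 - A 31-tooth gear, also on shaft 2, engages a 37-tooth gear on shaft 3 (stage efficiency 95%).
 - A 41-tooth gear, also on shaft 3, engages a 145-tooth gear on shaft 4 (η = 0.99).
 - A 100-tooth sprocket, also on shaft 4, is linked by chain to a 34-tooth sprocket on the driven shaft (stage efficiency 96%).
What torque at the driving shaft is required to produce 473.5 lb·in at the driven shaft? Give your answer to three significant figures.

Overall ratio R = 3.5172 × 1.1935 × 3.5366 × 0.34 = 5.0478; overall efficiency η = 0.99 × 0.95 × 0.99 × 0.96 = 0.8939.
Input torque = output torque / (R × η) = 473.5 / (5.0478 × 0.8939) = 104.94 lb·in.

105 lb·in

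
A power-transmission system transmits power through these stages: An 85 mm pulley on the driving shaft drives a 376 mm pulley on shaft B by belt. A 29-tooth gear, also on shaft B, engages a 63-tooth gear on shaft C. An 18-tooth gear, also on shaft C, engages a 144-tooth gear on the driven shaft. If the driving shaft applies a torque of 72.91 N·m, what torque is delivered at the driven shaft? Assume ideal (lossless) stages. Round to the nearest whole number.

After the belt (376/85): 72.91 × 4.4235 = 322.52 N·m
After the gear mesh (63/29): 322.52 × 2.1724 = 700.65 N·m
After the gear mesh (144/18): 700.65 × 8 = 5605.2 N·m

5605 N·m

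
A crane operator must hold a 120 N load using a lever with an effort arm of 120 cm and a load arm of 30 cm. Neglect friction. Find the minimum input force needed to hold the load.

Lever MA = effort arm / load arm = 120/30 = 4.
Effort = load / MA = 120 / 4 = 30 N.

30 N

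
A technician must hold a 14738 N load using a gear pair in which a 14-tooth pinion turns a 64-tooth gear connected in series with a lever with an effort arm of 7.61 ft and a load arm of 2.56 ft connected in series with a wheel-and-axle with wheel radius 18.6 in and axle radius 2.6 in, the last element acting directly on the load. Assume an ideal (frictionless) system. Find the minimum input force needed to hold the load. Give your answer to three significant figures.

Gear pair MA = 64/14 = 4.5714.
Lever MA = effort arm / load arm = 7.61/2.56 = 2.9727.
Wheel-and-axle MA = R/r = 18.6/2.6 = 7.1538.
Combined ideal MA = 4.5714 × 2.9727 × 7.1538 = 97.216.
Effort = load / MA = 14738 / 97.216 = 151.6 N.

152 N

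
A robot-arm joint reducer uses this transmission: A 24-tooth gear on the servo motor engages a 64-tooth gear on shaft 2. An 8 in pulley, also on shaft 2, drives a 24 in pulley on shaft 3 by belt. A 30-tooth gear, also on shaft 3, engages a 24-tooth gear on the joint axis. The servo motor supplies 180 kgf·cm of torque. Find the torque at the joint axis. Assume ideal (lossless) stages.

1152 kgf·cm

After the gear mesh (64/24): 180 × 2.6667 = 480 kgf·cm
After the belt (24/8): 480 × 3 = 1440 kgf·cm
After the gear mesh (24/30): 1440 × 0.8 = 1152 kgf·cm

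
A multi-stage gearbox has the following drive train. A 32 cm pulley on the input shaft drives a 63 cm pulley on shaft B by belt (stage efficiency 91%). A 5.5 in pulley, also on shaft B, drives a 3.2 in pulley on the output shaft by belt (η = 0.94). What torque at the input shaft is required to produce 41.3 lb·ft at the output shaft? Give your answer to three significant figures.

42.2 lb·ft

Overall ratio R = 1.9688 × 0.58182 = 1.1455; overall efficiency η = 0.91 × 0.94 = 0.8554.
Input torque = output torque / (R × η) = 41.3 / (1.1455 × 0.8554) = 42.151 lb·ft.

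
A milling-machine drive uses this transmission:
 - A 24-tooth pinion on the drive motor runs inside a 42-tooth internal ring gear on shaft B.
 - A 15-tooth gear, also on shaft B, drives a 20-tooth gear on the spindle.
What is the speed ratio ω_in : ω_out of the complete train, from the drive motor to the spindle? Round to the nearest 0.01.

2.33

Each stage contributes driven/driver: internal gear 42/24 = 1.75, gear mesh 20/15 = 1.3333.
Overall: 1.75 × 1.3333 = 2.3333.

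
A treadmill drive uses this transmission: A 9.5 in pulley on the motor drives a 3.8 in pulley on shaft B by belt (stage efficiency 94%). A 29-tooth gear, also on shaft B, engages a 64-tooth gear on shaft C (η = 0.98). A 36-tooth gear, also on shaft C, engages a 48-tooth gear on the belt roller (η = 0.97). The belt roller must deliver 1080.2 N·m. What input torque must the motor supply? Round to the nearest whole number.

Overall ratio R = 0.4 × 2.2069 × 1.3333 = 1.177; overall efficiency η = 0.94 × 0.98 × 0.97 = 0.8936.
Input torque = output torque / (R × η) = 1080.2 / (1.177 × 0.8936) = 1027.1 N·m.

1027 N·m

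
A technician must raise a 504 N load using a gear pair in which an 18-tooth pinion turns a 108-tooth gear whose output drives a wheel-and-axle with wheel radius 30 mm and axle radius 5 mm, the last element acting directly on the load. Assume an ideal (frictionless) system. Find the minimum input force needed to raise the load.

14 N

Gear pair MA = 108/18 = 6.
Wheel-and-axle MA = R/r = 30/5 = 6.
Combined ideal MA = 6 × 6 = 36.
Effort = load / MA = 504 / 36 = 14 N.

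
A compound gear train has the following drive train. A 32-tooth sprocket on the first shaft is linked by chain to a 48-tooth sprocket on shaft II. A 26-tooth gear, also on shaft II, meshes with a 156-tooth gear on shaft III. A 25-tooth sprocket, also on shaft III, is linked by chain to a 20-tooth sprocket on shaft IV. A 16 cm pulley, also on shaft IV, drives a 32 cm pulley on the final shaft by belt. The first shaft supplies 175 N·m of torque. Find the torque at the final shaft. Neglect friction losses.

2520 N·m

After the chain (48/32): 175 × 1.5 = 262.5 N·m
After the gear mesh (156/26): 262.5 × 6 = 1575 N·m
After the chain (20/25): 1575 × 0.8 = 1260 N·m
After the belt (32/16): 1260 × 2 = 2520 N·m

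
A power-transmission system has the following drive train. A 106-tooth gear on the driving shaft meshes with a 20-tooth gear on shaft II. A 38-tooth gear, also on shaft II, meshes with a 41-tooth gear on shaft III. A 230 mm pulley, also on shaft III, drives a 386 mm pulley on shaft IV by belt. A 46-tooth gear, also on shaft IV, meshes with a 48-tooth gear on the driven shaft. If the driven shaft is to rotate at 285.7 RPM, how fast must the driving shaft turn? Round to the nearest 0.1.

101.9 RPM

Overall ratio R = 0.18868 × 1.0789 × 1.6783 × 1.0435 = 0.35651.
Required input speed = output speed × R = 285.7 × 0.35651 = 101.85 RPM.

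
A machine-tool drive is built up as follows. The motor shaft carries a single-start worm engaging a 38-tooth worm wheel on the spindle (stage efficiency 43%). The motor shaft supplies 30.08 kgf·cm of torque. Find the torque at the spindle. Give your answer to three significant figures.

worm 38/1 = 38 → τ = 30.08·38·0.43 = 491.51 kgf·cm

492 kgf·cm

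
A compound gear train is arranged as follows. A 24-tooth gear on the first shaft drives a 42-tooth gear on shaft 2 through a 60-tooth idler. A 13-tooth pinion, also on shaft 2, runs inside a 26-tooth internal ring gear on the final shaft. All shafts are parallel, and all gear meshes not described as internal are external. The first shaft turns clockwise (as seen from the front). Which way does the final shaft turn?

the first shaft → shaft 2: driver → idler → driven is 2 external meshes, 2 reversals → CW.
shaft 2 → the final shaft: internal mesh, same direction → CW.
2 reversals in total — an even number — so the final shaft turns the same way as the first shaft.

clockwise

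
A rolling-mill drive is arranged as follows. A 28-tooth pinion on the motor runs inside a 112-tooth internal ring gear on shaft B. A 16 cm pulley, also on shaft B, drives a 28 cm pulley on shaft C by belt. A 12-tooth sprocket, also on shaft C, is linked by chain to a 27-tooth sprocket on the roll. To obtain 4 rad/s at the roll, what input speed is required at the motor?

Overall ratio R = 4 × 1.75 × 2.25 = 15.75.
Required input speed = output speed × R = 4 × 15.75 = 63 rad/s.

63 rad/s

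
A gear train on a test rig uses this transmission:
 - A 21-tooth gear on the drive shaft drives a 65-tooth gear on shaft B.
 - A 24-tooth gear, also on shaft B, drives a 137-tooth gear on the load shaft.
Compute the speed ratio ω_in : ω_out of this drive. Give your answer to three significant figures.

17.7

Each stage contributes driven/driver: gear mesh 65/21 = 3.0952, gear mesh 137/24 = 5.7083.
Overall: 3.0952 × 5.7083 = 17.669.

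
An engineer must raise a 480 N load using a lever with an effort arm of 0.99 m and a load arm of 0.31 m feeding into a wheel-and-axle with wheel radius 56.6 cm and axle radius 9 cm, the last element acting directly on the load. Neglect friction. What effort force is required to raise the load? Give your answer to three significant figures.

Lever MA = effort arm / load arm = 0.99/0.31 = 3.1935.
Wheel-and-axle MA = R/r = 56.6/9 = 6.2889.
Combined ideal MA = 3.1935 × 6.2889 = 20.084.
Effort = load / MA = 480 / 20.084 = 23.9 N.

23.9 N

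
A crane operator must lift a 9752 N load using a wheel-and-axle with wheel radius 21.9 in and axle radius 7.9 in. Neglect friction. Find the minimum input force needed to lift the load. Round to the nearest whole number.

Wheel-and-axle MA = R/r = 21.9/7.9 = 2.7722.
Effort = load / MA = 9752 / 2.7722 = 3517.8 N.

3518 N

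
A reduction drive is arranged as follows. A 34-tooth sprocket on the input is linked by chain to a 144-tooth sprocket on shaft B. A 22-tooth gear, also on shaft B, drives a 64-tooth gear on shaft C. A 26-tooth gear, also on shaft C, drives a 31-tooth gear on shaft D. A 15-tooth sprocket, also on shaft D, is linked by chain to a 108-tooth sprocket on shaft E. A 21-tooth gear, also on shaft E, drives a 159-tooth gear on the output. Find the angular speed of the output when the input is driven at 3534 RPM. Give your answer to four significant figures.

4.413 RPM

Chain: ratio = 144/34 = 4.2353, so shaft B turns at 3534 / 4.2353 = 834.42 RPM.
Gear mesh: ratio = 64/22 = 2.9091, so shaft C turns at 834.42 / 2.9091 = 286.83 RPM.
Gear mesh: ratio = 31/26 = 1.1923, so shaft D turns at 286.83 / 1.1923 = 240.57 RPM.
Chain: ratio = 108/15 = 7.2, so shaft E turns at 240.57 / 7.2 = 33.412 RPM.
Gear mesh: ratio = 159/21 = 7.5714, so the output turns at 33.412 / 7.5714 = 4.4129 RPM.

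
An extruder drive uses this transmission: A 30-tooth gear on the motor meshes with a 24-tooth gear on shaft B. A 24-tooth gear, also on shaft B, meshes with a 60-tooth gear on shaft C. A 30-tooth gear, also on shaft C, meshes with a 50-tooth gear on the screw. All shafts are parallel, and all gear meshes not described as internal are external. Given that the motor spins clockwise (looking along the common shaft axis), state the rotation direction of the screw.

the motor → shaft B: external mesh, 1 reversal → CCW.
shaft B → shaft C: external mesh, 1 reversal → CW.
shaft C → the screw: external mesh, 1 reversal → CCW.
3 reversals in total — an odd number — so the screw turns opposite to the motor.

counterclockwise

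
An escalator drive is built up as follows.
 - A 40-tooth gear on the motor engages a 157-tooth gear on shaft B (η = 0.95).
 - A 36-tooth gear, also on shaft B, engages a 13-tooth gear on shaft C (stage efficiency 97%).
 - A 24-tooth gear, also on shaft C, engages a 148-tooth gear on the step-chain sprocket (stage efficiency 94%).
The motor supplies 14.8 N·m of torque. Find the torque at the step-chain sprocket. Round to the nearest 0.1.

gear mesh 157/40 = 3.925 → τ = 14.8·3.925·0.95 = 55.185 N·m
gear mesh 13/36 = 0.36111 → τ = 55.185·0.36111·0.97 = 19.33 N·m
gear mesh 148/24 = 6.1667 → τ = 19.33·6.1667·0.94 = 112.05 N·m

112.1 N·m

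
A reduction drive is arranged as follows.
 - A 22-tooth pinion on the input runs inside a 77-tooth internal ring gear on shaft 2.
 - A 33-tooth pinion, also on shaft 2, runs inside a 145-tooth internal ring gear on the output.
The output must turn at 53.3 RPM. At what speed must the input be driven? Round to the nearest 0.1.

Overall ratio R = 3.5 × 4.3939 = 15.379.
Required input speed = output speed × R = 53.3 × 15.379 = 819.69 RPM.

819.7 RPM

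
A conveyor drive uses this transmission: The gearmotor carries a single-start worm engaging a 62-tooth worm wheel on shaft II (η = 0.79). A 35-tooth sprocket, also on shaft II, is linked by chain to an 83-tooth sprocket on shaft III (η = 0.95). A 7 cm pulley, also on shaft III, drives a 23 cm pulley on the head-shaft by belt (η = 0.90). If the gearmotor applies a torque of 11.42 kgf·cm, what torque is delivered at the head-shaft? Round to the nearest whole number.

worm 62/1 = 62 → τ = 11.42·62·0.79 = 559.35 kgf·cm
chain 83/35 = 2.3714 → τ = 559.35·2.3714·0.95 = 1260.1 kgf·cm
belt 23/7 = 3.2857 → τ = 1260.1·3.2857·0.90 = 3726.4 kgf·cm

3726 kgf·cm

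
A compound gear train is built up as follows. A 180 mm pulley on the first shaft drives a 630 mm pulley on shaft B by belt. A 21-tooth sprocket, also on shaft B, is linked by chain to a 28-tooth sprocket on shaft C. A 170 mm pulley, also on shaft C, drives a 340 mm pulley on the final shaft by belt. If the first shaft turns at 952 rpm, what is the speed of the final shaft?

belt 630/180 = 3.5 → 952/3.5 = 272 rpm
chain 28/21 = 1.3333 → 272/1.3333 = 204 rpm
belt 340/170 = 2 → 204/2 = 102 rpm

102 rpm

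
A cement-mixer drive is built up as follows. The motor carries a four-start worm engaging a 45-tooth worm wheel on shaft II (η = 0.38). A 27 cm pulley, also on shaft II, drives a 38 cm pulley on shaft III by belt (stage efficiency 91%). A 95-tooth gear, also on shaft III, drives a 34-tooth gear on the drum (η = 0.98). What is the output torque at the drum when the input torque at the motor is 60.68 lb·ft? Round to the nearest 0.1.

116.5 lb·ft

Worm: ratio = 45/4 = 11.25; torque at shaft II = 60.68 × 11.25 × 0.38 = 259.41 lb·ft.
Belt: ratio = 38/27 = 1.4074; torque at shaft III = 259.41 × 1.4074 × 0.91 = 332.23 lb·ft.
Gear mesh: ratio = 34/95 = 0.35789; torque at the drum = 332.23 × 0.35789 × 0.98 = 116.53 lb·ft.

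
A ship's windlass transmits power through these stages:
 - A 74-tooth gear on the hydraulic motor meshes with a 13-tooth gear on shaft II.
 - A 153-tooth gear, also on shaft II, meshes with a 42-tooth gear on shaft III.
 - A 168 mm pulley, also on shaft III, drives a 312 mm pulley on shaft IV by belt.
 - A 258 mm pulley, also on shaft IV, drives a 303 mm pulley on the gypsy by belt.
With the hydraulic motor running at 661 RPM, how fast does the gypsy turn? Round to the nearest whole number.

gear mesh 13/74 = 0.17568 → 661/0.17568 = 3762.6 RPM
gear mesh 42/153 = 0.27451 → 3762.6/0.27451 = 13707 RPM
belt 312/168 = 1.8571 → 13707/1.8571 = 7380.5 RPM
belt 303/258 = 1.1744 → 7380.5/1.1744 = 6284.4 RPM

6284 RPM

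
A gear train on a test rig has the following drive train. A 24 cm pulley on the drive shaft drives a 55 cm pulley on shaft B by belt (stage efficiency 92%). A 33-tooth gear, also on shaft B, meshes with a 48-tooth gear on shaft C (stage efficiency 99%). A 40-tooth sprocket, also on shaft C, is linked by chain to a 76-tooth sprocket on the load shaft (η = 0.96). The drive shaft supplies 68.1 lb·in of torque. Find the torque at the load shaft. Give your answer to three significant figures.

Belt: ratio = 55/24 = 2.2917; torque at shaft B = 68.1 × 2.2917 × 0.92 = 143.58 lb·in.
Gear mesh: ratio = 48/33 = 1.4545; torque at shaft C = 143.58 × 1.4545 × 0.99 = 206.75 lb·in.
Chain: ratio = 76/40 = 1.9; torque at the load shaft = 206.75 × 1.9 × 0.96 = 377.11 lb·in.

377 lb·in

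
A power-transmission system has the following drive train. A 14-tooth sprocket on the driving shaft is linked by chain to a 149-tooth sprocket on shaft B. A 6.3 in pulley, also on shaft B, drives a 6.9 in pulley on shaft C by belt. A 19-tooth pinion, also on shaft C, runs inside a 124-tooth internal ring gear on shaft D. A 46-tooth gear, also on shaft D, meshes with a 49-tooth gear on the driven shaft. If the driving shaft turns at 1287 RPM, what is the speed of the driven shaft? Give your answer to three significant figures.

15.9 RPM

Chain: ratio = 149/14 = 10.643, so shaft B turns at 1287 / 10.643 = 120.93 RPM.
Belt: ratio = 6.9/6.3 = 1.0952, so shaft C turns at 120.93 / 1.0952 = 110.41 RPM.
Internal gear: ratio = 124/19 = 6.5263, so shaft D turns at 110.41 / 6.5263 = 16.918 RPM.
Gear mesh: ratio = 49/46 = 1.0652, so the driven shaft turns at 16.918 / 1.0652 = 15.882 RPM.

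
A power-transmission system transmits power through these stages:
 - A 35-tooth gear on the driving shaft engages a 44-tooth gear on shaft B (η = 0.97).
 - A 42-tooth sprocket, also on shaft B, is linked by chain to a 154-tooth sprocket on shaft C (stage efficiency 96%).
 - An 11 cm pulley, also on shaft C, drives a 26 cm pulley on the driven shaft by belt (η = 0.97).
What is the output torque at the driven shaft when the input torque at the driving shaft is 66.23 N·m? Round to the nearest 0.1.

gear mesh 44/35 = 1.2571 → τ = 66.23·1.2571·0.97 = 80.763 N·m
chain 154/42 = 3.6667 → τ = 80.763·3.6667·0.96 = 284.28 N·m
belt 26/11 = 2.3636 → τ = 284.28·2.3636·0.97 = 651.79 N·m

651.8 N·m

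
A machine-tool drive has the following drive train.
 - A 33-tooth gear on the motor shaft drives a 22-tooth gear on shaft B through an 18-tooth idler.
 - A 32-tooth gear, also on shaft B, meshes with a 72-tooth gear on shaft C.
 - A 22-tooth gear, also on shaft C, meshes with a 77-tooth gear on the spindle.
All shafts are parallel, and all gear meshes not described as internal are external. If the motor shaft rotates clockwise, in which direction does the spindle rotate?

the motor shaft → shaft B: driver → idler → driven is 2 external meshes, 2 reversals → CW.
shaft B → shaft C: external mesh, 1 reversal → CCW.
shaft C → the spindle: external mesh, 1 reversal → CW.
4 reversals in total — an even number — so the spindle turns the same way as the motor shaft.

clockwise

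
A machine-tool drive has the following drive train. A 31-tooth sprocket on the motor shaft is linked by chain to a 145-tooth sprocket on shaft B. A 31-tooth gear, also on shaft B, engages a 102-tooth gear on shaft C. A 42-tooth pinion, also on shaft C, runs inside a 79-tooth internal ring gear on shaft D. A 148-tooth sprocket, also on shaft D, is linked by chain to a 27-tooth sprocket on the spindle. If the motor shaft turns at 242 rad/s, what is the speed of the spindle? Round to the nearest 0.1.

45.8 rad/s

chain 145/31 = 4.6774 → 242/4.6774 = 51.738 rad/s
gear mesh 102/31 = 3.2903 → 51.738/3.2903 = 15.724 rad/s
internal gear 79/42 = 1.881 → 15.724/1.881 = 8.3597 rad/s
chain 27/148 = 0.18243 → 8.3597/0.18243 = 45.824 rad/s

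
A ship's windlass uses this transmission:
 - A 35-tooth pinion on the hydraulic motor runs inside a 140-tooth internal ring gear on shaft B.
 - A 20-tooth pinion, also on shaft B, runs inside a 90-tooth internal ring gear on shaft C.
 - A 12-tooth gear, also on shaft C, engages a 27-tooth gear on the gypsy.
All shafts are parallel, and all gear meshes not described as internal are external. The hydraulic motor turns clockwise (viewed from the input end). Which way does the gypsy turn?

the hydraulic motor → shaft B: internal mesh, same direction → CW.
shaft B → shaft C: internal mesh, same direction → CW.
shaft C → the gypsy: external mesh, 1 reversal → CCW.
1 reversal in total — an odd number — so the gypsy turns opposite to the hydraulic motor.

counterclockwise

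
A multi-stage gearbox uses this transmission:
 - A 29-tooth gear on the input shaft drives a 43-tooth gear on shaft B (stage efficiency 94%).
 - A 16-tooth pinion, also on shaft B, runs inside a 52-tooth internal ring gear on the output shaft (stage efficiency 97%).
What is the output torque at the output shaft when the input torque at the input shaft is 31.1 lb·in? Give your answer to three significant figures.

137 lb·in

gear mesh 43/29 = 1.4828 → τ = 31.1·1.4828·0.94 = 43.347 lb·in
internal gear 52/16 = 3.25 → τ = 43.347·3.25·0.97 = 136.65 lb·in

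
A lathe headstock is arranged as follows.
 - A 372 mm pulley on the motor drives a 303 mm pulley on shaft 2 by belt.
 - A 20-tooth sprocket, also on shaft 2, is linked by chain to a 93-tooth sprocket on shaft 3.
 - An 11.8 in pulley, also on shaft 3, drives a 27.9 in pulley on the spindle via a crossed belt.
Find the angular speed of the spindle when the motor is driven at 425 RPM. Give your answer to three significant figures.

the motor → shaft 2 (belt, 303/372): 425 ÷ 0.81452 = 521.78 RPM
shaft 2 → shaft 3 (chain, 93/20): 521.78 ÷ 4.65 = 112.21 RPM
shaft 3 → the spindle (belt, 27.9/11.8): 112.21 ÷ 2.3644 = 47.459 RPM

47.5 RPM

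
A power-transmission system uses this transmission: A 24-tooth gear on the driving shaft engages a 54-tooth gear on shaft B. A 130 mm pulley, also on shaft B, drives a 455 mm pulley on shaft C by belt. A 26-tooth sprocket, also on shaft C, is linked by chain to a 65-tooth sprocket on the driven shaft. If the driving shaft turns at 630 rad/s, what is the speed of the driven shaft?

the driving shaft → shaft B (gear mesh, 54/24): 630 ÷ 2.25 = 280 rad/s
shaft B → shaft C (belt, 455/130): 280 ÷ 3.5 = 80 rad/s
shaft C → the driven shaft (chain, 65/26): 80 ÷ 2.5 = 32 rad/s

32 rad/s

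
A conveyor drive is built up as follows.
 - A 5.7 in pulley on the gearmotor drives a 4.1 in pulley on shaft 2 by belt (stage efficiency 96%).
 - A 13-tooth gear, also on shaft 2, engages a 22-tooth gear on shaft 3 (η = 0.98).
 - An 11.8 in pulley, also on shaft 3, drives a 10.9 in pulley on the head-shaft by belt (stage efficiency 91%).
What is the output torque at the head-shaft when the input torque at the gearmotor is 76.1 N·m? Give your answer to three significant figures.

After the belt (4.1/5.7): 76.1 × 0.7193 × 0.96 = 52.549 N·m
After the gear mesh (22/13): 52.549 × 1.6923 × 0.98 = 87.151 N·m
After the belt (10.9/11.8): 87.151 × 0.92373 × 0.91 = 73.258 N·m

73.3 N·m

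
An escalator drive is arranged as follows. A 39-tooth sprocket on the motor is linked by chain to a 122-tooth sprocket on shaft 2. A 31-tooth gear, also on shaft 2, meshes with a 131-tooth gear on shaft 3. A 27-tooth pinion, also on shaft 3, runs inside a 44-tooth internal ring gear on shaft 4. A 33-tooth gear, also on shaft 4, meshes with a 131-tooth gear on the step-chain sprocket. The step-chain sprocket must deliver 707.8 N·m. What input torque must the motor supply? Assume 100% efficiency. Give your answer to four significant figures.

Overall ratio R = 3.1282 × 4.2258 × 1.6296 × 3.9697 = 85.517.
Input torque = output torque / R = 707.8 / 85.517 = 8.2767 N·m.

8.277 N·m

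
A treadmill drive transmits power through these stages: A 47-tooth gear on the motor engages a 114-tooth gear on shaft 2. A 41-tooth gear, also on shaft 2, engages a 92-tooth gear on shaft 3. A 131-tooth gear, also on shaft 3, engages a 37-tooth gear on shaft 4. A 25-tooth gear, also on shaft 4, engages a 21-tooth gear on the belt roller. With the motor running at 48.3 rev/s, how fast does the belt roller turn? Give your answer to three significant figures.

37.4 rev/s

gear mesh 114/47 = 2.4255 → 48.3/2.4255 = 19.913 rev/s
gear mesh 92/41 = 2.2439 → 19.913/2.2439 = 8.8743 rev/s
gear mesh 37/131 = 0.28244 → 8.8743/0.28244 = 31.42 rev/s
gear mesh 21/25 = 0.84 → 31.42/0.84 = 37.405 rev/s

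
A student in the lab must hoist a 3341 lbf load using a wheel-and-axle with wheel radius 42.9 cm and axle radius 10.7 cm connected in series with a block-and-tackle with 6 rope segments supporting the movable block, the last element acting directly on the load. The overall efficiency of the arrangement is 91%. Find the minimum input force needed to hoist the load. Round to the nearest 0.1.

Wheel-and-axle MA = R/r = 42.9/10.7 = 4.0093.
Block-and-tackle MA = number of supporting rope parts = 6.
Combined ideal MA = 4.0093 × 6 = 24.056.
Actual MA = 24.056 × 0.91 = 21.891.
Effort = load / actual MA = 3341 / 21.891 = 152.62 lbf.

152.6 lbf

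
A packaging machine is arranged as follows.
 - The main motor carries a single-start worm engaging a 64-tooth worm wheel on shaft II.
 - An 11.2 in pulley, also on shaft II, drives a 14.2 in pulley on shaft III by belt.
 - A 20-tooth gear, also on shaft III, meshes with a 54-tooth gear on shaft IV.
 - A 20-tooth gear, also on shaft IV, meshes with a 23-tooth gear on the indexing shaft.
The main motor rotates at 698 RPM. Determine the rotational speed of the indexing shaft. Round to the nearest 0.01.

the main motor → shaft II (worm, 64/1): 698 ÷ 64 = 10.906 RPM
shaft II → shaft III (belt, 14.2/11.2): 10.906 ÷ 1.2679 = 8.6021 RPM
shaft III → shaft IV (gear mesh, 54/20): 8.6021 ÷ 2.7 = 3.186 RPM
shaft IV → the indexing shaft (gear mesh, 23/20): 3.186 ÷ 1.15 = 2.7704 RPM

2.77 RPM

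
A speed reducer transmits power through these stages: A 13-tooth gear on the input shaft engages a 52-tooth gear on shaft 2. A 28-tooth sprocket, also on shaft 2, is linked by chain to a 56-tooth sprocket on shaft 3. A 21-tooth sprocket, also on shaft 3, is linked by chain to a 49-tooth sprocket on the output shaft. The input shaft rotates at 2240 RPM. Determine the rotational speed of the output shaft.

120 RPM

gear mesh 52/13 = 4 → 2240/4 = 560 RPM
chain 56/28 = 2 → 560/2 = 280 RPM
chain 49/21 = 2.3333 → 280/2.3333 = 120 RPM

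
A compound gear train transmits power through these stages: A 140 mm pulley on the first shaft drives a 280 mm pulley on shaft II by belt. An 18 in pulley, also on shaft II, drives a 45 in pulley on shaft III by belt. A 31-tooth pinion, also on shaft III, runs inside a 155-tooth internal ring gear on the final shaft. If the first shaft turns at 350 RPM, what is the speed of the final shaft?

14 RPM

Belt: ratio = 280/140 = 2, so shaft II turns at 350 / 2 = 175 RPM.
Belt: ratio = 45/18 = 2.5, so shaft III turns at 175 / 2.5 = 70 RPM.
Internal gear: ratio = 155/31 = 5, so the final shaft turns at 70 / 5 = 14 RPM.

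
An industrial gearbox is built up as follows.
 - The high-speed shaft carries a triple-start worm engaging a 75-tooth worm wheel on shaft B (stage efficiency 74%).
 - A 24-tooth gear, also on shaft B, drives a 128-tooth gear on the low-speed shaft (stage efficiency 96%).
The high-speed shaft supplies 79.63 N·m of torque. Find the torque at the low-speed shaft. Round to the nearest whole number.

7543 N·m

Worm: ratio = 75/3 = 25; torque at shaft B = 79.63 × 25 × 0.74 = 1473.2 N·m.
Gear mesh: ratio = 128/24 = 5.3333; torque at the low-speed shaft = 1473.2 × 5.3333 × 0.96 = 7542.6 N·m.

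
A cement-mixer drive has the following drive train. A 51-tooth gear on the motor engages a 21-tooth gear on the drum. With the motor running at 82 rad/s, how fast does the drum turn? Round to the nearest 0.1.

199.1 rad/s

Gear mesh: ratio = 21/51 = 0.41176, so the drum turns at 82 / 0.41176 = 199.14 rad/s.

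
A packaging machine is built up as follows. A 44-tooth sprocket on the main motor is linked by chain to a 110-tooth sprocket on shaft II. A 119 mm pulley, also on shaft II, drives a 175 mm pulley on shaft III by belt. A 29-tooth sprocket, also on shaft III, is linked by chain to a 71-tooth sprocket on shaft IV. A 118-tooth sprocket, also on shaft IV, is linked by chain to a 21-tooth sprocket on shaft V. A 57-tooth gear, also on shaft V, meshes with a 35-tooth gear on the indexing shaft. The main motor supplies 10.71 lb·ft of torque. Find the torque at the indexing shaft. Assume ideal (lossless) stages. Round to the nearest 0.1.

10.5 lb·ft

Chain: ratio = 110/44 = 2.5; torque at shaft II = 10.71 × 2.5 = 26.775 lb·ft.
Belt: ratio = 175/119 = 1.4706; torque at shaft III = 26.775 × 1.4706 = 39.375 lb·ft.
Chain: ratio = 71/29 = 2.4483; torque at shaft IV = 39.375 × 2.4483 = 96.401 lb·ft.
Chain: ratio = 21/118 = 0.17797; torque at shaft V = 96.401 × 0.17797 = 17.156 lb·ft.
Gear mesh: ratio = 35/57 = 0.61404; torque at the indexing shaft = 17.156 × 0.61404 = 10.534 lb·ft.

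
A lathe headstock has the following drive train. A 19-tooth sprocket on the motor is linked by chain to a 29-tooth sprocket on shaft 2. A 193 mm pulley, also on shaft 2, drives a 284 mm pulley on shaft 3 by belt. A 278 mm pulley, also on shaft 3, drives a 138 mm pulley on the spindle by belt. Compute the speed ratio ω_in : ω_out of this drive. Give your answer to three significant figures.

1.11

Each stage contributes driven/driver: chain 29/19 = 1.5263, belt 284/193 = 1.4715, belt 138/278 = 0.4964.
Overall: 1.5263 × 1.4715 × 0.4964 = 1.1149.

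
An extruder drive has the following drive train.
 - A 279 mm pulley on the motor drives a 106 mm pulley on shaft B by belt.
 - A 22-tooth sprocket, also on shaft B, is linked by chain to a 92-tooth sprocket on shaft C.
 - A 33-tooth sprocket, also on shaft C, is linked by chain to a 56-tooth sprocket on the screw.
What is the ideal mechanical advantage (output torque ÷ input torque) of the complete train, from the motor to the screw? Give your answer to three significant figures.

Each stage contributes driven/driver: belt 106/279 = 0.37993, chain 92/22 = 4.1818, chain 56/33 = 1.697.
Overall: 0.37993 × 4.1818 × 1.697 = 2.6961.

2.70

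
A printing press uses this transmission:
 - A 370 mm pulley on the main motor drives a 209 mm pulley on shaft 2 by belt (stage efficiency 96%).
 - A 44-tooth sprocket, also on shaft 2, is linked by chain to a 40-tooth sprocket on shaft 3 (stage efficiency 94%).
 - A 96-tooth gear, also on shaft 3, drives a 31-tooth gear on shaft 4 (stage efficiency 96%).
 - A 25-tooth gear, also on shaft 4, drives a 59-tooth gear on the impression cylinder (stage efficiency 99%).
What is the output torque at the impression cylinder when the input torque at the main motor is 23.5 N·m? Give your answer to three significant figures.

7.89 N·m

belt 209/370 = 0.56486 → τ = 23.5·0.56486·0.96 = 12.743 N·m
chain 40/44 = 0.90909 → τ = 12.743·0.90909·0.94 = 10.89 N·m
gear mesh 31/96 = 0.32292 → τ = 10.89·0.32292·0.96 = 3.3758 N·m
gear mesh 59/25 = 2.36 → τ = 3.3758·2.36·0.99 = 7.8873 N·m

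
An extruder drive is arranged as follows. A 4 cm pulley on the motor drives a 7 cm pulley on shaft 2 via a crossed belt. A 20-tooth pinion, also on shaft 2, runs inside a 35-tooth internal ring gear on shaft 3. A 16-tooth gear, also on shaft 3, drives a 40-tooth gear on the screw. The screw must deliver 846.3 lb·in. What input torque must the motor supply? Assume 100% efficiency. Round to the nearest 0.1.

110.5 lb·in

Overall ratio R = 1.75 × 1.75 × 2.5 = 7.6562.
Input torque = output torque / R = 846.3 / 7.6562 = 110.54 lb·in.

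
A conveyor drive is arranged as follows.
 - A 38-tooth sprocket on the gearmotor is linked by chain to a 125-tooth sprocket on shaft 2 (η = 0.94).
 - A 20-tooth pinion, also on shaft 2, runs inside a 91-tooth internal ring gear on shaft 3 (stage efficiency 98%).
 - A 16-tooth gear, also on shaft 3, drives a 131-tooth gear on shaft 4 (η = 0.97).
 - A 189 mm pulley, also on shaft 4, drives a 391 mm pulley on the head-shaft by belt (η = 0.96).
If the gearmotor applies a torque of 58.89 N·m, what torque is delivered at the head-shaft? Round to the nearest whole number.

12807 N·m

After the chain (125/38): 58.89 × 3.2895 × 0.94 = 182.09 N·m
After the internal gear (91/20): 182.09 × 4.55 × 0.98 = 811.96 N·m
After the gear mesh (131/16): 811.96 × 8.1875 × 0.97 = 6448.5 N·m
After the belt (391/189): 6448.5 × 2.0688 × 0.96 = 12807 N·m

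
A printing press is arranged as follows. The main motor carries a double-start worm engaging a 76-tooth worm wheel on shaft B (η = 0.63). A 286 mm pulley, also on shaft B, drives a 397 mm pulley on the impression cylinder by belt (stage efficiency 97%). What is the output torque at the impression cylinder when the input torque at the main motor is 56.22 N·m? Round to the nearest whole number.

1812 N·m

After the worm (76/2): 56.22 × 38 × 0.63 = 1345.9 N·m
After the belt (397/286): 1345.9 × 1.3881 × 0.97 = 1812.2 N·m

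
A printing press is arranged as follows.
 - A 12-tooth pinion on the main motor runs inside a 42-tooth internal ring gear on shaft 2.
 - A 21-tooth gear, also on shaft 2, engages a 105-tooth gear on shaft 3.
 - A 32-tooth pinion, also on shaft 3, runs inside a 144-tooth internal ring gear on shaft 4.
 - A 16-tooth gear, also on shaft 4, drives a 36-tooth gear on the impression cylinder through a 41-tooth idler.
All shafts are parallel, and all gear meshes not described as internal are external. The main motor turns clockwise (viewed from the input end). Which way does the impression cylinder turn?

anticlockwise

the main motor → shaft 2: internal mesh, same direction → CW.
shaft 2 → shaft 3: external mesh, 1 reversal → CCW.
shaft 3 → shaft 4: internal mesh, same direction → CCW.
shaft 4 → the impression cylinder: driver → idler → driven is 2 external meshes, 2 reversals → CCW.
3 reversals in total — an odd number — so the impression cylinder turns opposite to the main motor.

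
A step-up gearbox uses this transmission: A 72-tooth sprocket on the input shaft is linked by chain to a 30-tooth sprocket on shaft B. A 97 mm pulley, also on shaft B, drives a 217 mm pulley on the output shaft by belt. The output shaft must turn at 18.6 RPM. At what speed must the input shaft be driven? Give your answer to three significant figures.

Overall ratio R = 0.41667 × 2.2371 = 0.93213.
Required input speed = output speed × R = 18.6 × 0.93213 = 17.338 RPM.

17.3 RPM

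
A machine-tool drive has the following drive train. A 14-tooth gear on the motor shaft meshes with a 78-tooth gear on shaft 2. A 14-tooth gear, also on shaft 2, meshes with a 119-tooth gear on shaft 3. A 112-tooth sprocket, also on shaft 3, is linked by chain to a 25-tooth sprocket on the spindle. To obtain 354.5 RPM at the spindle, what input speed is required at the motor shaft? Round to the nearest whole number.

Overall ratio R = 5.5714 × 8.5 × 0.22321 = 10.571.
Required input speed = output speed × R = 354.5 × 10.571 = 3747.3 RPM.

3747 RPM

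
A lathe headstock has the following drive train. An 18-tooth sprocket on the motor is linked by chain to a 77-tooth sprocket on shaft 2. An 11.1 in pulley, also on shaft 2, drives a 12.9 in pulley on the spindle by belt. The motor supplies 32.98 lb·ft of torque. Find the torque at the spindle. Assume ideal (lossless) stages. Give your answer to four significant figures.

After the chain (77/18): 32.98 × 4.2778 = 141.08 lb·ft
After the belt (12.9/11.1): 141.08 × 1.1622 = 163.96 lb·ft

164.0 lb·ft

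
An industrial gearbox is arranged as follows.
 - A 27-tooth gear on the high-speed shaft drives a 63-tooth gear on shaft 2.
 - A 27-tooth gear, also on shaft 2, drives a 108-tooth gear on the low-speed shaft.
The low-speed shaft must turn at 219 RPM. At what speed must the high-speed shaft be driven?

Overall ratio R = 2.3333 × 4 = 9.3333.
Required input speed = output speed × R = 219 × 9.3333 = 2044 RPM.

2044 RPM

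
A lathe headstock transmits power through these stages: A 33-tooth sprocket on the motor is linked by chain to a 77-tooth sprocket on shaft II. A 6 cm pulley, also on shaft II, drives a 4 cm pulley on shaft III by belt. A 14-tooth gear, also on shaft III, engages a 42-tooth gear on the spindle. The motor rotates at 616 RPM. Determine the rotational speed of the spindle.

132 RPM

the motor → shaft II (chain, 77/33): 616 ÷ 2.3333 = 264 RPM
shaft II → shaft III (belt, 4/6): 264 ÷ 0.66667 = 396 RPM
shaft III → the spindle (gear mesh, 42/14): 396 ÷ 3 = 132 RPM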